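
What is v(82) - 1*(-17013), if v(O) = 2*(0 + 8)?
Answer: 17029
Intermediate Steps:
v(O) = 16 (v(O) = 2*8 = 16)
v(82) - 1*(-17013) = 16 - 1*(-17013) = 16 + 17013 = 17029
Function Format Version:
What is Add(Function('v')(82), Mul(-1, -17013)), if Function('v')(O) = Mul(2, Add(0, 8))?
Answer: 17029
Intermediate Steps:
Function('v')(O) = 16 (Function('v')(O) = Mul(2, 8) = 16)
Add(Function('v')(82), Mul(-1, -17013)) = Add(16, Mul(-1, -17013)) = Add(16, 17013) = 17029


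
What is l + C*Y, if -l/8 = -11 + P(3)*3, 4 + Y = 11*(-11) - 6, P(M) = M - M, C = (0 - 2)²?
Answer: -436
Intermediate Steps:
C = 4 (C = (-2)² = 4)
P(M) = 0
Y = -131 (Y = -4 + (11*(-11) - 6) = -4 + (-121 - 6) = -4 - 127 = -131)
l = 88 (l = -8*(-11 + 0*3) = -8*(-11 + 0) = -8*(-11) = 88)
l + C*Y = 88 + 4*(-131) = 88 - 524 = -436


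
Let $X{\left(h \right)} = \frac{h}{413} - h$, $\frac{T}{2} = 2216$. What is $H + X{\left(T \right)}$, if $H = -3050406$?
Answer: $- \frac{1261643662}{413} \approx -3.0548 \cdot 10^{6}$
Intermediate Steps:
$T = 4432$ ($T = 2 \cdot 2216 = 4432$)
$X{\left(h \right)} = - \frac{412 h}{413}$ ($X{\left(h \right)} = h \frac{1}{413} - h = \frac{h}{413} - h = - \frac{412 h}{413}$)
$H + X{\left(T \right)} = -3050406 - \frac{1825984}{413} = - \frac{1261643662}{413}$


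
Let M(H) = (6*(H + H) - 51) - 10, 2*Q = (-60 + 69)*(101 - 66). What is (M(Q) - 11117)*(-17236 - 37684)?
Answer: 510096960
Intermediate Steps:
Q = 315/2 (Q = ((-60 + 69)*(101 - 66))/2 = (9*35)/2 = (1/2)*315 = 315/2 ≈ 157.50)
M(H) = -61 + 12*H (M(H) = (6*(2*H) - 51) - 10 = (12*H - 51) - 10 = (-51 + 12*H) - 10 = -61 + 12*H)
(M(Q) - 11117)*(-17236 - 37684) = ((-61 + 12*(315/2)) - 11117)*(-17236 - 37684) = ((-61 + 1890) - 11117)*(-54920) = (1829 - 11117)*(-54920) = -9288*(-54920) = 510096960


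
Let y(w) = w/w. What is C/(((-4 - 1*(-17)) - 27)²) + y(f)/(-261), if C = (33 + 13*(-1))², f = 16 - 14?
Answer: 26051/12789 ≈ 2.0370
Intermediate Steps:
f = 2
y(w) = 1
C = 400 (C = (33 - 13)² = 20² = 400)
C/(((-4 - 1*(-17)) - 27)²) + y(f)/(-261) = 400/(((-4 - 1*(-17)) - 27)²) + 1/(-261) = 400/(((-4 + 17) - 27)²) + 1*(-1/261) = 400/((13 - 27)²) - 1/261 = 400/((-14)²) - 1/261 = 400/196 - 1/261 = 400*(1/196) - 1/261 = 100/49 - 1/261 = 26051/12789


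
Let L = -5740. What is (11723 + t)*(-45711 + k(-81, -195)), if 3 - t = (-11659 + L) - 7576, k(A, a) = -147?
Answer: -1683034458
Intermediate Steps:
t = 24978 (t = 3 - ((-11659 - 5740) - 7576) = 3 - (-17399 - 7576) = 3 - 1*(-24975) = 3 + 24975 = 24978)
(11723 + t)*(-45711 + k(-81, -195)) = (11723 + 24978)*(-45711 - 147) = 36701*(-45858) = -1683034458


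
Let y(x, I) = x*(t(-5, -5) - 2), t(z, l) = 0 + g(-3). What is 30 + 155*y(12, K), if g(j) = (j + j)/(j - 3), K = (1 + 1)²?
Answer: -1830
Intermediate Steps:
K = 4 (K = 2² = 4)
g(j) = 2*j/(-3 + j) (g(j) = (2*j)/(-3 + j) = 2*j/(-3 + j))
t(z, l) = 1 (t(z, l) = 0 + 2*(-3)/(-3 - 3) = 0 + 2*(-3)/(-6) = 0 + 2*(-3)*(-⅙) = 0 + 1 = 1)
y(x, I) = -x (y(x, I) = x*(1 - 2) = x*(-1) = -x)
30 + 155*y(12, K) = 30 + 155*(-1*12) = 30 + 155*(-12) = 30 - 1860 = -1830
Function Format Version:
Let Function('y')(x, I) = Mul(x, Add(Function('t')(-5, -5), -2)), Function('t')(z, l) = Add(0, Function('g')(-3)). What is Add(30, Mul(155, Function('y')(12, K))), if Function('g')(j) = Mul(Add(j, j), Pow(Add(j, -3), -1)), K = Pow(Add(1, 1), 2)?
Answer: -1830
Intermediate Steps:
K = 4 (K = Pow(2, 2) = 4)
Function('g')(j) = Mul(2, j, Pow(Add(-3, j), -1)) (Function('g')(j) = Mul(Mul(2, j), Pow(Add(-3, j), -1)) = Mul(2, j, Pow(Add(-3, j), -1)))
Function('t')(z, l) = 1 (Function('t')(z, l) = Add(0, Mul(2, -3, Pow(Add(-3, -3), -1))) = Add(0, Mul(2, -3, Pow(-6, -1))) = Add(0, Mul(2, -3, Rational(-1, 6))) = Add(0, 1) = 1)
Function('y')(x, I) = Mul(-1, x) (Function('y')(x, I) = Mul(x, Add(1, -2)) = Mul(x, -1) = Mul(-1, x))
Add(30, Mul(155, Function('y')(12, K))) = Add(30, Mul(155, Mul(-1, 12))) = Add(30, Mul(155, -12)) = Add(30, -1860) = -1830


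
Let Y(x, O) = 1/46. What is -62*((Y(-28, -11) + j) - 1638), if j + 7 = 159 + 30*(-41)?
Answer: 3872985/23 ≈ 1.6839e+5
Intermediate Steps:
j = -1078 (j = -7 + (159 + 30*(-41)) = -7 + (159 - 1230) = -7 - 1071 = -1078)
Y(x, O) = 1/46
-62*((Y(-28, -11) + j) - 1638) = -62*((1/46 - 1078) - 1638) = -62*(-49587/46 - 1638) = -62*(-124935/46) = 3872985/23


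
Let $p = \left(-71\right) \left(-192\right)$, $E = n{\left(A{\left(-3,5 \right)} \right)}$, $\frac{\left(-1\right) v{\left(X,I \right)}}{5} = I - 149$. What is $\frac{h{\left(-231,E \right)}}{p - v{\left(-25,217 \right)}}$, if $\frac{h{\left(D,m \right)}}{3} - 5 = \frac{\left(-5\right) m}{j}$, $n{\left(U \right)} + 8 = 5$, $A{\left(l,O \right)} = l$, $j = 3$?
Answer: $\frac{15}{6986} \approx 0.0021472$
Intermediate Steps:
$v{\left(X,I \right)} = 745 - 5 I$ ($v{\left(X,I \right)} = - 5 \left(I - 149\right) = - 5 \left(-149 + I\right) = 745 - 5 I$)
$n{\left(U \right)} = -3$ ($n{\left(U \right)} = -8 + 5 = -3$)
$E = -3$
$p = 13632$
$h{\left(D,m \right)} = 15 - 5 m$ ($h{\left(D,m \right)} = 15 + 3 \frac{\left(-5\right) m}{3} = 15 + 3 - 5 m \frac{1}{3} = 15 + 3 \left(- \frac{5 m}{3}\right) = 15 - 5 m$)
$\frac{h{\left(-231,E \right)}}{p - v{\left(-25,217 \right)}} = \frac{15 - -15}{13632 - \left(745 - 1085\right)} = \frac{15 + 15}{13632 - \left(745 - 1085\right)} = \frac{30}{13632 - -340} = \frac{30}{13632 + 340} = \frac{30}{13972} = 30 \cdot \frac{1}{13972} = \frac{15}{6986}$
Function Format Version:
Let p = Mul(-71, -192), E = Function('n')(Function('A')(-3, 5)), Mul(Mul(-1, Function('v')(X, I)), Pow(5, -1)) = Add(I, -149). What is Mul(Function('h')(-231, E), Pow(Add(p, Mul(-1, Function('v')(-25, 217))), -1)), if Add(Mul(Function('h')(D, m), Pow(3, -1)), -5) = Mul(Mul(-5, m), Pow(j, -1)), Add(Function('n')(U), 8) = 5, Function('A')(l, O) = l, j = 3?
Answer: Rational(15, 6986) ≈ 0.0021472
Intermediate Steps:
Function('v')(X, I) = Add(745, Mul(-5, I)) (Function('v')(X, I) = Mul(-5, Add(I, -149)) = Mul(-5, Add(-149, I)) = Add(745, Mul(-5, I)))
Function('n')(U) = -3 (Function('n')(U) = Add(-8, 5) = -3)
E = -3
p = 13632
Function('h')(D, m) = Add(15, Mul(-5, m)) (Function('h')(D, m) = Add(15, Mul(3, Mul(Mul(-5, m), Pow(3, -1)))) = Add(15, Mul(3, Mul(Mul(-5, m), Rational(1, 3)))) = Add(15, Mul(3, Mul(Rational(-5, 3), m))) = Add(15, Mul(-5, m)))
Mul(Function('h')(-231, E), Pow(Add(p, Mul(-1, Function('v')(-25, 217))), -1)) = Mul(Add(15, Mul(-5, -3)), Pow(Add(13632, Mul(-1, Add(745, Mul(-5, 217)))), -1)) = Mul(Add(15, 15), Pow(Add(13632, Mul(-1, Add(745, -1085))), -1)) = Mul(30, Pow(Add(13632, Mul(-1, -340)), -1)) = Mul(30, Pow(Add(13632, 340), -1)) = Mul(30, Pow(13972, -1)) = Mul(30, Rational(1, 13972)) = Rational(15, 6986)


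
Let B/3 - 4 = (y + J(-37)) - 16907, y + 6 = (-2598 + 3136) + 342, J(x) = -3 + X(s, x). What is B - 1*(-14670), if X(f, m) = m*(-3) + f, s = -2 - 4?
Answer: -33111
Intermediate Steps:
s = -6
X(f, m) = f - 3*m (X(f, m) = -3*m + f = f - 3*m)
J(x) = -9 - 3*x (J(x) = -3 + (-6 - 3*x) = -9 - 3*x)
y = 874 (y = -6 + ((-2598 + 3136) + 342) = -6 + (538 + 342) = -6 + 880 = 874)
B = -47781 (B = 12 + 3*((874 + (-9 - 3*(-37))) - 16907) = 12 + 3*((874 + (-9 + 111)) - 16907) = 12 + 3*((874 + 102) - 16907) = 12 + 3*(976 - 16907) = 12 + 3*(-15931) = 12 - 47793 = -47781)
B - 1*(-14670) = -47781 - 1*(-14670) = -47781 + 14670 = -33111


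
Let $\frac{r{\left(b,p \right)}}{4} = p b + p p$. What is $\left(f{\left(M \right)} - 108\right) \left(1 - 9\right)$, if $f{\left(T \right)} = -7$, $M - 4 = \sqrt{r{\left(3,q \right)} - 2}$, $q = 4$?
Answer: $920$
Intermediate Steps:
$r{\left(b,p \right)} = 4 p^{2} + 4 b p$ ($r{\left(b,p \right)} = 4 \left(p b + p p\right) = 4 \left(b p + p^{2}\right) = 4 \left(p^{2} + b p\right) = 4 p^{2} + 4 b p$)
$M = 4 + \sqrt{110}$ ($M = 4 + \sqrt{4 \cdot 4 \left(3 + 4\right) - 2} = 4 + \sqrt{4 \cdot 4 \cdot 7 - 2} = 4 + \sqrt{112 - 2} = 4 + \sqrt{110} \approx 14.488$)
$\left(f{\left(M \right)} - 108\right) \left(1 - 9\right) = \left(-7 - 108\right) \left(1 - 9\right) = - 115 \left(1 - 9\right) = \left(-115\right) \left(-8\right) = 920$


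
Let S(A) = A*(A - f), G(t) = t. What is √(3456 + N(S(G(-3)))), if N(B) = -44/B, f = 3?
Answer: √31082/3 ≈ 58.767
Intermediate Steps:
S(A) = A*(-3 + A) (S(A) = A*(A - 1*3) = A*(A - 3) = A*(-3 + A))
√(3456 + N(S(G(-3)))) = √(3456 - 44*(-1/(3*(-3 - 3)))) = √(3456 - 44/((-3*(-6)))) = √(3456 - 44/18) = √(3456 - 44*1/18) = √(3456 - 22/9) = √(31082/9) = √31082/3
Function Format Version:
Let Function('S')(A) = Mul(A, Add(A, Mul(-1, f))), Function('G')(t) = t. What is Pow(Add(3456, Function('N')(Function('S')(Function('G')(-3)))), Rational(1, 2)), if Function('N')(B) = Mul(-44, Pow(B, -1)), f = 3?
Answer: Mul(Rational(1, 3), Pow(31082, Rational(1, 2))) ≈ 58.767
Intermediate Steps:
Function('S')(A) = Mul(A, Add(-3, A)) (Function('S')(A) = Mul(A, Add(A, Mul(-1, 3))) = Mul(A, Add(A, -3)) = Mul(A, Add(-3, A)))
Pow(Add(3456, Function('N')(Function('S')(Function('G')(-3)))), Rational(1, 2)) = Pow(Add(3456, Mul(-44, Pow(Mul(-3, Add(-3, -3)), -1))), Rational(1, 2)) = Pow(Add(3456, Mul(-44, Pow(Mul(-3, -6), -1))), Rational(1, 2)) = Pow(Add(3456, Mul(-44, Pow(18, -1))), Rational(1, 2)) = Pow(Add(3456, Mul(-44, Rational(1, 18))), Rational(1, 2)) = Pow(Add(3456, Rational(-22, 9)), Rational(1, 2)) = Pow(Rational(31082, 9), Rational(1, 2)) = Mul(Rational(1, 3), Pow(31082, Rational(1, 2)))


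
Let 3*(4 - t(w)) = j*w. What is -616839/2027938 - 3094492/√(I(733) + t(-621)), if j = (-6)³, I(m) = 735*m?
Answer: -616839/2027938 - 3094492*√494047/494047 ≈ -4402.9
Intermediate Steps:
j = -216
t(w) = 4 + 72*w (t(w) = 4 - (-72)*w = 4 + 72*w)
-616839/2027938 - 3094492/√(I(733) + t(-621)) = -616839/2027938 - 3094492/√(735*733 + (4 + 72*(-621))) = -616839*1/2027938 - 3094492/√(538755 + (4 - 44712)) = -616839/2027938 - 3094492/√(538755 - 44708) = -616839/2027938 - 3094492*√494047/494047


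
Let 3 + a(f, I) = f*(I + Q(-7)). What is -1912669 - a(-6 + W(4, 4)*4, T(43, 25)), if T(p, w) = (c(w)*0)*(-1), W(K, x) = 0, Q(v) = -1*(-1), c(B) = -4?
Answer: -1912660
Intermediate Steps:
Q(v) = 1
T(p, w) = 0 (T(p, w) = -4*0*(-1) = 0*(-1) = 0)
a(f, I) = -3 + f*(1 + I) (a(f, I) = -3 + f*(I + 1) = -3 + f*(1 + I))
-1912669 - a(-6 + W(4, 4)*4, T(43, 25)) = -1912669 - (-3 + (-6 + 0*4) + 0*(-6 + 0*4)) = -1912669 - (-3 + (-6 + 0) + 0*(-6 + 0)) = -1912669 - (-3 - 6 + 0*(-6)) = -1912669 - (-3 - 6 + 0) = -1912669 - 1*(-9) = -1912669 + 9 = -1912660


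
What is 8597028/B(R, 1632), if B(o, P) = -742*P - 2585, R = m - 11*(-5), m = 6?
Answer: -8597028/1213529 ≈ -7.0843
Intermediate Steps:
R = 61 (R = 6 - 11*(-5) = 6 + 55 = 61)
B(o, P) = -2585 - 742*P
8597028/B(R, 1632) = 8597028/(-2585 - 742*1632) = 8597028/(-2585 - 1210944) = 8597028/(-1213529) = 8597028*(-1/1213529) = -8597028/1213529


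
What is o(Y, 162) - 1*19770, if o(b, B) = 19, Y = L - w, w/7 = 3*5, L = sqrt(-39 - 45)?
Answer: -19751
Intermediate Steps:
L = 2*I*sqrt(21) (L = sqrt(-84) = 2*I*sqrt(21) ≈ 9.1651*I)
w = 105 (w = 7*(3*5) = 7*15 = 105)
Y = -105 + 2*I*sqrt(21) (Y = 2*I*sqrt(21) - 1*105 = 2*I*sqrt(21) - 105 = -105 + 2*I*sqrt(21) ≈ -105.0 + 9.1651*I)
o(Y, 162) - 1*19770 = 19 - 1*19770 = 19 - 19770 = -19751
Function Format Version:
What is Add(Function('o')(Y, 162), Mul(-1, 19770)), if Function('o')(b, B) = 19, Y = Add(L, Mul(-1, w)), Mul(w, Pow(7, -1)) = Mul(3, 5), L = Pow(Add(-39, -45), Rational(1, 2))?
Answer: -19751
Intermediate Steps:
L = Mul(2, I, Pow(21, Rational(1, 2))) (L = Pow(-84, Rational(1, 2)) = Mul(2, I, Pow(21, Rational(1, 2))) ≈ Mul(9.1651, I))
w = 105 (w = Mul(7, Mul(3, 5)) = Mul(7, 15) = 105)
Y = Add(-105, Mul(2, I, Pow(21, Rational(1, 2)))) (Y = Add(Mul(2, I, Pow(21, Rational(1, 2))), Mul(-1, 105)) = Add(Mul(2, I, Pow(21, Rational(1, 2))), -105) = Add(-105, Mul(2, I, Pow(21, Rational(1, 2)))) ≈ Add(-105.00, Mul(9.1651, I)))
Add(Function('o')(Y, 162), Mul(-1, 19770)) = Add(19, Mul(-1, 19770)) = Add(19, -19770) = -19751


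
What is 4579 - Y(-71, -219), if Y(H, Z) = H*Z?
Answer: -10970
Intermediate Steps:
4579 - Y(-71, -219) = 4579 - (-71)*(-219) = 4579 - 1*15549 = 4579 - 15549 = -10970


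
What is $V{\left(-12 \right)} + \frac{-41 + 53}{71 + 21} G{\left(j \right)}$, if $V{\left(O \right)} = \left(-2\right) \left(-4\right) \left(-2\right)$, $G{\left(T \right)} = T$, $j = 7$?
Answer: $- \frac{347}{23} \approx -15.087$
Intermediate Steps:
$V{\left(O \right)} = -16$ ($V{\left(O \right)} = 8 \left(-2\right) = -16$)
$V{\left(-12 \right)} + \frac{-41 + 53}{71 + 21} G{\left(j \right)} = -16 + \frac{-41 + 53}{71 + 21} \cdot 7 = -16 + \frac{12}{92} \cdot 7 = -16 + 12 \cdot \frac{1}{92} \cdot 7 = -16 + \frac{3}{23} \cdot 7 = -16 + \frac{21}{23} = - \frac{347}{23}$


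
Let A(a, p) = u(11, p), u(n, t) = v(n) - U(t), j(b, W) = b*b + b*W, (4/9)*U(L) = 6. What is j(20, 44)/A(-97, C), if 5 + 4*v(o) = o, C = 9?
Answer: -320/3 ≈ -106.67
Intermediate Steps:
v(o) = -5/4 + o/4
U(L) = 27/2 (U(L) = (9/4)*6 = 27/2)
j(b, W) = b² + W*b
u(n, t) = -59/4 + n/4 (u(n, t) = (-5/4 + n/4) - 1*27/2 = (-5/4 + n/4) - 27/2 = -59/4 + n/4)
A(a, p) = -12 (A(a, p) = -59/4 + (¼)*11 = -59/4 + 11/4 = -12)
j(20, 44)/A(-97, C) = (20*(44 + 20))/(-12) = (20*64)*(-1/12) = 1280*(-1/12) = -320/3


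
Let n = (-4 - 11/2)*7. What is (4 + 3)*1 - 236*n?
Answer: 15701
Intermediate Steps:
n = -133/2 (n = (-4 - 11*1/2)*7 = (-4 - 11/2)*7 = -19/2*7 = -133/2 ≈ -66.500)
(4 + 3)*1 - 236*n = (4 + 3)*1 - 236*(-133/2) = 7*1 + 15694 = 7 + 15694 = 15701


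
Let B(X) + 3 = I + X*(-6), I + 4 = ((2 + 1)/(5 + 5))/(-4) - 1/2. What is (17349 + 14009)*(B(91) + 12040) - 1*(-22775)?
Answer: 7204281803/20 ≈ 3.6021e+8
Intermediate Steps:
I = -183/40 (I = -4 + (((2 + 1)/(5 + 5))/(-4) - 1/2) = -4 + ((3/10)*(-¼) - 1*½) = -4 + ((3*(⅒))*(-¼) - ½) = -4 + ((3/10)*(-¼) - ½) = -4 + (-3/40 - ½) = -4 - 23/40 = -183/40 ≈ -4.5750)
B(X) = -303/40 - 6*X (B(X) = -3 + (-183/40 + X*(-6)) = -3 + (-183/40 - 6*X) = -303/40 - 6*X)
(17349 + 14009)*(B(91) + 12040) - 1*(-22775) = (17349 + 14009)*((-303/40 - 6*91) + 12040) - 1*(-22775) = 31358*((-303/40 - 546) + 12040) + 22775 = 31358*(-22143/40 + 12040) + 22775 = 31358*(459457/40) + 22775 = 7203826303/20 + 22775 = 7204281803/20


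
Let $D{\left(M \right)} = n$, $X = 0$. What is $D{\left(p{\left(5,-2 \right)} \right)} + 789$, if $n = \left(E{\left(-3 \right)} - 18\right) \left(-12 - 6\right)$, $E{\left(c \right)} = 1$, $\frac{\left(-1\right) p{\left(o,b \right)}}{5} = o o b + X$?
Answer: $1095$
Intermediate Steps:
$p{\left(o,b \right)} = - 5 b o^{2}$ ($p{\left(o,b \right)} = - 5 \left(o o b + 0\right) = - 5 \left(o^{2} b + 0\right) = - 5 \left(b o^{2} + 0\right) = - 5 b o^{2}$)
$n = 306$ ($n = \left(1 - 18\right) \left(-12 - 6\right) = \left(-17\right) \left(-18\right) = 306$)
$D{\left(M \right)} = 306$
$D{\left(p{\left(5,-2 \right)} \right)} + 789 = 306 + 789 = 1095$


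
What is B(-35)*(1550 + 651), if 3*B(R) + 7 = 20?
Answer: 28613/3 ≈ 9537.7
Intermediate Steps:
B(R) = 13/3 (B(R) = -7/3 + (1/3)*20 = -7/3 + 20/3 = 13/3)
B(-35)*(1550 + 651) = 13*(1550 + 651)/3 = (13/3)*2201 = 28613/3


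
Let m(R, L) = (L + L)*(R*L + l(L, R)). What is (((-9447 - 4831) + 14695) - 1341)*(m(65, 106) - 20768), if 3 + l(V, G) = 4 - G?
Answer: -1317941856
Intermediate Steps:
l(V, G) = 1 - G (l(V, G) = -3 + (4 - G) = 1 - G)
m(R, L) = 2*L*(1 - R + L*R) (m(R, L) = (L + L)*(R*L + (1 - R)) = (2*L)*(L*R + (1 - R)) = (2*L)*(1 - R + L*R) = 2*L*(1 - R + L*R))
(((-9447 - 4831) + 14695) - 1341)*(m(65, 106) - 20768) = (((-9447 - 4831) + 14695) - 1341)*(2*106*(1 - 1*65 + 106*65) - 20768) = ((-14278 + 14695) - 1341)*(2*106*(1 - 65 + 6890) - 20768) = (417 - 1341)*(2*106*6826 - 20768) = -924*(1447112 - 20768) = -924*1426344 = -1317941856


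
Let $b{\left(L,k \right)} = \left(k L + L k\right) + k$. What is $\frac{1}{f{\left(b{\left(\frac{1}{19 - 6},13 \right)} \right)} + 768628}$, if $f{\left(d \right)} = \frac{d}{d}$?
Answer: $\frac{1}{768629} \approx 1.301 \cdot 10^{-6}$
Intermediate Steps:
$b{\left(L,k \right)} = k + 2 L k$ ($b{\left(L,k \right)} = \left(L k + L k\right) + k = 2 L k + k = k + 2 L k$)
$f{\left(d \right)} = 1$
$\frac{1}{f{\left(b{\left(\frac{1}{19 - 6},13 \right)} \right)} + 768628} = \frac{1}{1 + 768628} = \frac{1}{768629}$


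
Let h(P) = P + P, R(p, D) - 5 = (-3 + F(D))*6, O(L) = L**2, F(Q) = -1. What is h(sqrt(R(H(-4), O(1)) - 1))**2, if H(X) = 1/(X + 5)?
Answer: -80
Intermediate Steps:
H(X) = 1/(5 + X)
R(p, D) = -19 (R(p, D) = 5 + (-3 - 1)*6 = 5 - 4*6 = 5 - 24 = -19)
h(P) = 2*P
h(sqrt(R(H(-4), O(1)) - 1))**2 = (2*sqrt(-19 - 1))**2 = (2*sqrt(-20))**2 = (2*(2*I*sqrt(5)))**2 = (4*I*sqrt(5))**2 = -80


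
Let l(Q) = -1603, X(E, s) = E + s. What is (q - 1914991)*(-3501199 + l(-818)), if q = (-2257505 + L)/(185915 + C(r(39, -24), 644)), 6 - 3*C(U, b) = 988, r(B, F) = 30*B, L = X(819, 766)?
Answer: 3734697657156604186/556763 ≈ 6.7079e+12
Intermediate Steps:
L = 1585 (L = 819 + 766 = 1585)
C(U, b) = -982/3 (C(U, b) = 2 - ⅓*988 = 2 - 988/3 = -982/3)
q = -6767760/556763 (q = (-2257505 + 1585)/(185915 - 982/3) = -2255920/556763/3 = -2255920*3/556763 = -6767760/556763 ≈ -12.156)
(q - 1914991)*(-3501199 + l(-818)) = (-6767760/556763 - 1914991)*(-3501199 - 1603) = -1066202901893/556763*(-3502802) = 3734697657156604186/556763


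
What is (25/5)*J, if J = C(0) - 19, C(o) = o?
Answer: -95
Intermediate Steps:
J = -19 (J = 0 - 19 = -19)
(25/5)*J = (25/5)*(-19) = (25*(⅕))*(-19) = 5*(-19) = -95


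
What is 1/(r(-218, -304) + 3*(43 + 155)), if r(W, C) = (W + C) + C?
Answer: -1/232 ≈ -0.0043103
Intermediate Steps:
r(W, C) = W + 2*C (r(W, C) = (C + W) + C = W + 2*C)
1/(r(-218, -304) + 3*(43 + 155)) = 1/((-218 + 2*(-304)) + 3*(43 + 155)) = 1/((-218 - 608) + 3*198) = 1/(-826 + 594) = 1/(-232) = -1/232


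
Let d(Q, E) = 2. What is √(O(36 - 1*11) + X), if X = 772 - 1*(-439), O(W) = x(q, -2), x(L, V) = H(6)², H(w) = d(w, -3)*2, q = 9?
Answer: √1227 ≈ 35.029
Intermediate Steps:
H(w) = 4 (H(w) = 2*2 = 4)
x(L, V) = 16 (x(L, V) = 4² = 16)
O(W) = 16
X = 1211 (X = 772 + 439 = 1211)
√(O(36 - 1*11) + X) = √(16 + 1211) = √1227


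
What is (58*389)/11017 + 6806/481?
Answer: 85834024/5299177 ≈ 16.198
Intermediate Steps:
(58*389)/11017 + 6806/481 = 22562*(1/11017) + 6806*(1/481) = 22562/11017 + 6806/481 = 85834024/5299177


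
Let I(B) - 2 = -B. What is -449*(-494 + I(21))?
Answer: 230337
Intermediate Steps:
I(B) = 2 - B
-449*(-494 + I(21)) = -449*(-494 + (2 - 1*21)) = -449*(-494 + (2 - 21)) = -449*(-494 - 19) = -449*(-513) = 230337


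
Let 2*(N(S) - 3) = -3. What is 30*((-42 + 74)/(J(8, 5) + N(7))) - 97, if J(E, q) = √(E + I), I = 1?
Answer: 349/3 ≈ 116.33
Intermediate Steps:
N(S) = 3/2 (N(S) = 3 + (½)*(-3) = 3 - 3/2 = 3/2)
J(E, q) = √(1 + E) (J(E, q) = √(E + 1) = √(1 + E))
30*((-42 + 74)/(J(8, 5) + N(7))) - 97 = 30*((-42 + 74)/(√(1 + 8) + 3/2)) - 97 = 30*(32/(√9 + 3/2)) - 97 = 30*(32/(3 + 3/2)) - 97 = 30*(32/(9/2)) - 97 = 30*(32*(2/9)) - 97 = 30*(64/9) - 97 = 640/3 - 97 = 349/3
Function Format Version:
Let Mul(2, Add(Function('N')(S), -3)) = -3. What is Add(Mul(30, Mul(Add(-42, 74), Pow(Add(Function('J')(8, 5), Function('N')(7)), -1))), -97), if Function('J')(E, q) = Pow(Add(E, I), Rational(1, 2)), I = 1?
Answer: Rational(349, 3) ≈ 116.33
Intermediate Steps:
Function('N')(S) = Rational(3, 2) (Function('N')(S) = Add(3, Mul(Rational(1, 2), -3)) = Add(3, Rational(-3, 2)) = Rational(3, 2))
Function('J')(E, q) = Pow(Add(1, E), Rational(1, 2)) (Function('J')(E, q) = Pow(Add(E, 1), Rational(1, 2)) = Pow(Add(1, E), Rational(1, 2)))
Add(Mul(30, Mul(Add(-42, 74), Pow(Add(Function('J')(8, 5), Function('N')(7)), -1))), -97) = Add(Mul(30, Mul(Add(-42, 74), Pow(Add(Pow(Add(1, 8), Rational(1, 2)), Rational(3, 2)), -1))), -97) = Add(Mul(30, Mul(32, Pow(Add(Pow(9, Rational(1, 2)), Rational(3, 2)), -1))), -97) = Add(Mul(30, Mul(32, Pow(Add(3, Rational(3, 2)), -1))), -97) = Add(Mul(30, Mul(32, Pow(Rational(9, 2), -1))), -97) = Add(Mul(30, Mul(32, Rational(2, 9))), -97) = Add(Mul(30, Rational(64, 9)), -97) = Add(Rational(640, 3), -97) = Rational(349, 3)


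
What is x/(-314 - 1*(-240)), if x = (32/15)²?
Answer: -512/8325 ≈ -0.061502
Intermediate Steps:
x = 1024/225 (x = (32*(1/15))² = (32/15)² = 1024/225 ≈ 4.5511)
x/(-314 - 1*(-240)) = 1024/(225*(-314 - 1*(-240))) = 1024/(225*(-314 + 240)) = (1024/225)/(-74) = (1024/225)*(-1/74) = -512/8325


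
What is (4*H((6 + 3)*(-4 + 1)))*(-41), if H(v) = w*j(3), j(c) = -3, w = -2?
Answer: -984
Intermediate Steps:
H(v) = 6 (H(v) = -2*(-3) = 6)
(4*H((6 + 3)*(-4 + 1)))*(-41) = (4*6)*(-41) = 24*(-41) = -984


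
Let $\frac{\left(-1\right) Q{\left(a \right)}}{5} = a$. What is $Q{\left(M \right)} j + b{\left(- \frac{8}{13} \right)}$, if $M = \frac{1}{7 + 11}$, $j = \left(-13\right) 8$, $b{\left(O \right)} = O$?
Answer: $\frac{3308}{117} \approx 28.273$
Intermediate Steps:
$j = -104$
$M = \frac{1}{18} \approx 0.055556$
$Q{\left(a \right)} = - 5 a$
$Q{\left(M \right)} j + b{\left(- \frac{8}{13} \right)} = \left(-5\right) \frac{1}{18} \left(-104\right) - \frac{8}{13} = \left(- \frac{5}{18}\right) \left(-104\right) - \frac{8}{13} = \frac{260}{9} - \frac{8}{13} = \frac{3308}{117}$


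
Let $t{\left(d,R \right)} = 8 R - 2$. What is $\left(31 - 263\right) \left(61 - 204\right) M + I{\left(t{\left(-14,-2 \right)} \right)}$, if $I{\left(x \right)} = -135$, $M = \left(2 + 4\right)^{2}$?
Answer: $1194201$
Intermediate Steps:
$M = 36$ ($M = 6^{2} = 36$)
$t{\left(d,R \right)} = -2 + 8 R$
$\left(31 - 263\right) \left(61 - 204\right) M + I{\left(t{\left(-14,-2 \right)} \right)} = \left(31 - 263\right) \left(61 - 204\right) 36 - 135 = \left(-232\right) \left(-143\right) 36 - 135 = 33176 \cdot 36 - 135 = 1194336 - 135 = 1194201$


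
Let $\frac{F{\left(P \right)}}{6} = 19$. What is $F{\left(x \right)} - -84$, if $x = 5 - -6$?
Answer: $198$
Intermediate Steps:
$x = 11$ ($x = 5 + 6 = 11$)
$F{\left(P \right)} = 114$ ($F{\left(P \right)} = 6 \cdot 19 = 114$)
$F{\left(x \right)} - -84 = 114 - -84 = 114 + 84 = 198$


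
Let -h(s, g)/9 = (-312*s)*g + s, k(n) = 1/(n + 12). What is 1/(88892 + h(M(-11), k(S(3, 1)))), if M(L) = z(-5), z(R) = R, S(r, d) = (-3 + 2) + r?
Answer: 7/615539 ≈ 1.1372e-5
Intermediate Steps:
S(r, d) = -1 + r
k(n) = 1/(12 + n)
M(L) = -5
h(s, g) = -9*s + 2808*g*s (h(s, g) = -9*((-312*s)*g + s) = -9*(-312*g*s + s) = -9*(s - 312*g*s) = -9*s + 2808*g*s)
1/(88892 + h(M(-11), k(S(3, 1)))) = 1/(88892 + 9*(-5)*(-1 + 312/(12 + (-1 + 3)))) = 1/(88892 + 9*(-5)*(-1 + 312/(12 + 2))) = 1/(88892 + 9*(-5)*(-1 + 312/14)) = 1/(88892 + 9*(-5)*(-1 + 312*(1/14))) = 1/(88892 + 9*(-5)*(-1 + 156/7)) = 1/(88892 + 9*(-5)*(149/7)) = 1/(88892 - 6705/7) = 1/(615539/7) = 7/615539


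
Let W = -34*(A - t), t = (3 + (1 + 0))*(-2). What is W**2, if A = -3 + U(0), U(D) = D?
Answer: 28900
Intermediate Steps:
t = -8 (t = (3 + 1)*(-2) = 4*(-2) = -8)
A = -3 (A = -3 + 0 = -3)
W = -170 (W = -34*(-3 - 1*(-8)) = -34*(-3 + 8) = -34*5 = -170)
W**2 = (-170)**2 = 28900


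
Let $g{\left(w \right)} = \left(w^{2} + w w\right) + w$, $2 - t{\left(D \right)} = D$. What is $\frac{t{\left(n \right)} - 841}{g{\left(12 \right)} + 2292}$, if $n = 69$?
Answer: $- \frac{227}{648} \approx -0.35031$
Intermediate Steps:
$t{\left(D \right)} = 2 - D$
$g{\left(w \right)} = w + 2 w^{2}$ ($g{\left(w \right)} = \left(w^{2} + w^{2}\right) + w = 2 w^{2} + w = w + 2 w^{2}$)
$\frac{t{\left(n \right)} - 841}{g{\left(12 \right)} + 2292} = \frac{\left(2 - 69\right) - 841}{12 \left(1 + 2 \cdot 12\right) + 2292} = \frac{\left(2 - 69\right) - 841}{12 \left(1 + 24\right) + 2292} = \frac{-67 - 841}{12 \cdot 25 + 2292} = - \frac{908}{300 + 2292} = - \frac{908}{2592} = \left(-908\right) \frac{1}{2592} = - \frac{227}{648}$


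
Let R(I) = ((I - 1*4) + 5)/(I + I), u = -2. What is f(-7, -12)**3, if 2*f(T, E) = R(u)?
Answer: 1/512 ≈ 0.0019531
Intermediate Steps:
R(I) = (1 + I)/(2*I) (R(I) = ((I - 4) + 5)/((2*I)) = ((-4 + I) + 5)*(1/(2*I)) = (1 + I)*(1/(2*I)) = (1 + I)/(2*I))
f(T, E) = 1/8 (f(T, E) = ((1/2)*(1 - 2)/(-2))/2 = ((1/2)*(-1/2)*(-1))/2 = (1/2)*(1/4) = 1/8)
f(-7, -12)**3 = (1/8)**3 = 1/512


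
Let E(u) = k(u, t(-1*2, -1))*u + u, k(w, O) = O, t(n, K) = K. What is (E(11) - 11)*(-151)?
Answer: 1661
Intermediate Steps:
E(u) = 0 (E(u) = -u + u = 0)
(E(11) - 11)*(-151) = (0 - 11)*(-151) = -11*(-151) = 1661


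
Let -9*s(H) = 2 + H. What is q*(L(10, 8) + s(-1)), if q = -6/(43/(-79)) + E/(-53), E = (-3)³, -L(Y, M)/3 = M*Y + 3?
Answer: -19642162/6837 ≈ -2872.9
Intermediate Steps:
L(Y, M) = -9 - 3*M*Y (L(Y, M) = -3*(M*Y + 3) = -3*(3 + M*Y) = -9 - 3*M*Y)
s(H) = -2/9 - H/9 (s(H) = -(2 + H)/9 = -2/9 - H/9)
E = -27
q = 26283/2279 (q = -6/(43/(-79)) - 27/(-53) = -6/(43*(-1/79)) - 27*(-1/53) = -6/(-43/79) + 27/53 = -6*(-79/43) + 27/53 = 474/43 + 27/53 = 26283/2279 ≈ 11.533)
q*(L(10, 8) + s(-1)) = 26283*((-9 - 3*8*10) + (-2/9 - ⅑*(-1)))/2279 = 26283*((-9 - 240) + (-2/9 + ⅑))/2279 = 26283*(-249 - ⅑)/2279 = (26283/2279)*(-2242/9) = -19642162/6837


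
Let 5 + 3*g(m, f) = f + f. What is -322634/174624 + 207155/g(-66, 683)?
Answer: 54041799643/118831632 ≈ 454.78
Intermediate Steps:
g(m, f) = -5/3 + 2*f/3 (g(m, f) = -5/3 + (f + f)/3 = -5/3 + (2*f)/3 = -5/3 + 2*f/3)
-322634/174624 + 207155/g(-66, 683) = -322634/174624 + 207155/(-5/3 + (⅔)*683) = -322634*1/174624 + 207155/(-5/3 + 1366/3) = -161317/87312 + 207155/(1361/3) = -161317/87312 + 207155*(3/1361) = -161317/87312 + 621465/1361 = 54041799643/118831632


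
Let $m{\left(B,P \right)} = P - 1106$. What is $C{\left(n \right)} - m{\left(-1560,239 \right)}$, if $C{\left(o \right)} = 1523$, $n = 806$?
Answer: $2390$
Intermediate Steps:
$m{\left(B,P \right)} = -1106 + P$
$C{\left(n \right)} - m{\left(-1560,239 \right)} = 1523 - \left(-1106 + 239\right) = 1523 - -867 = 1523 + 867 = 2390$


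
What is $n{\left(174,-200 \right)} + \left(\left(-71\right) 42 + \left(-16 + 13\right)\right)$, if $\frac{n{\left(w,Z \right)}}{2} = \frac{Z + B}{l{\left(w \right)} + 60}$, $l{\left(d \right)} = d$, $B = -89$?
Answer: $- \frac{349534}{117} \approx -2987.5$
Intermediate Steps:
$n{\left(w,Z \right)} = \frac{2 \left(-89 + Z\right)}{60 + w}$ ($n{\left(w,Z \right)} = 2 \frac{Z - 89}{w + 60} = 2 \frac{-89 + Z}{60 + w} = \frac{2 \left(-89 + Z\right)}{60 + w}$)
$n{\left(174,-200 \right)} + \left(\left(-71\right) 42 + \left(-16 + 13\right)\right) = \frac{2 \left(-89 - 200\right)}{60 + 174} + \left(\left(-71\right) 42 + \left(-16 + 13\right)\right) = 2 \cdot \frac{1}{234} \left(-289\right) - 2985 = - \frac{289}{117} - 2985 = - \frac{349534}{117}$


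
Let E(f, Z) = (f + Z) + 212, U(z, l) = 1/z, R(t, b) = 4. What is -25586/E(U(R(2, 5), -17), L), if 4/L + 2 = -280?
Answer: -14430504/119701 ≈ -120.55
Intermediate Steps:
L = -2/141 (L = 4/(-2 - 280) = 4/(-282) = 4*(-1/282) = -2/141 ≈ -0.014184)
E(f, Z) = 212 + Z + f (E(f, Z) = (Z + f) + 212 = 212 + Z + f)
-25586/E(U(R(2, 5), -17), L) = -25586/(212 - 2/141 + 1/4) = -25586/(212 - 2/141 + ¼) = -25586/119701/564 = -25586*564/119701 = -14430504/119701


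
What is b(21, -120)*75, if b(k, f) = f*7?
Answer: -63000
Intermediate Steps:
b(k, f) = 7*f
b(21, -120)*75 = (7*(-120))*75 = -840*75 = -63000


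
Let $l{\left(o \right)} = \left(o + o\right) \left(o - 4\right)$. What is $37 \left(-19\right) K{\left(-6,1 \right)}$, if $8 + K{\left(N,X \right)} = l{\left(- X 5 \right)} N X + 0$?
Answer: $385244$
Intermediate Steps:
$l{\left(o \right)} = 2 o \left(-4 + o\right)$
$K{\left(N,X \right)} = -8 - 10 N X^{2} \left(-4 - 5 X\right)$ ($K{\left(N,X \right)} = -8 + \left(2 - X 5 \left(-4 + - X 5\right) N X + 0\right) = -8 + \left(2 \left(- 5 X\right) \left(-4 - 5 X\right) N X + 0\right) = -8 + \left(- 10 X \left(-4 - 5 X\right) N X + 0\right) = -8 + \left(- 10 N X \left(-4 - 5 X\right) X + 0\right) = -8 + \left(- 10 N X^{2} \left(-4 - 5 X\right) + 0\right) = -8 - 10 N X^{2} \left(-4 - 5 X\right)$)
$37 \left(-19\right) K{\left(-6,1 \right)} = 37 \left(-19\right) \left(-8 + 10 \left(-6\right) 1^{2} \left(4 + 5 \cdot 1\right)\right) = - 703 \left(-8 + 10 \left(-6\right) 1 \left(4 + 5\right)\right) = - 703 \left(-8 + 10 \left(-6\right) 1 \cdot 9\right) = - 703 \left(-8 - 540\right) = \left(-703\right) \left(-548\right) = 385244$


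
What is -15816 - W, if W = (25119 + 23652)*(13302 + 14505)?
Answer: -1356191013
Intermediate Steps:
W = 1356175197 (W = 48771*27807 = 1356175197)
-15816 - W = -15816 - 1*1356175197 = -15816 - 1356175197 = -1356191013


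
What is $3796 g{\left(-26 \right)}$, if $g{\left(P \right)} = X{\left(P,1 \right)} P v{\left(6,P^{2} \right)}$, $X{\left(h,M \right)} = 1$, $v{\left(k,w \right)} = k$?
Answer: $-592176$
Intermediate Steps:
$g{\left(P \right)} = 6 P$ ($g{\left(P \right)} = 1 P 6 = P 6 = 6 P$)
$3796 g{\left(-26 \right)} = 3796 \cdot 6 \left(-26\right) = 3796 \left(-156\right) = -592176$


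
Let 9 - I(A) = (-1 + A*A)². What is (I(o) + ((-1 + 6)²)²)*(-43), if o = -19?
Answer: 5545538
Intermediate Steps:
I(A) = 9 - (-1 + A²)² (I(A) = 9 - (-1 + A*A)² = 9 - (-1 + A²)²)
(I(o) + ((-1 + 6)²)²)*(-43) = ((9 - (-1 + (-19)²)²) + ((-1 + 6)²)²)*(-43) = ((9 - (-1 + 361)²) + (5²)²)*(-43) = ((9 - 1*360²) + 25²)*(-43) = ((9 - 1*129600) + 625)*(-43) = ((9 - 129600) + 625)*(-43) = (-129591 + 625)*(-43) = -128966*(-43) = 5545538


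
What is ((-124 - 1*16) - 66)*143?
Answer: -29458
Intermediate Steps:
((-124 - 1*16) - 66)*143 = ((-124 - 16) - 66)*143 = (-140 - 66)*143 = -206*143 = -29458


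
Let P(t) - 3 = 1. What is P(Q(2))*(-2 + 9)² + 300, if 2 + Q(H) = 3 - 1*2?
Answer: 496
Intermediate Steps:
Q(H) = -1 (Q(H) = -2 + (3 - 1*2) = -2 + (3 - 2) = -2 + 1 = -1)
P(t) = 4 (P(t) = 3 + 1 = 4)
P(Q(2))*(-2 + 9)² + 300 = 4*(-2 + 9)² + 300 = 4*7² + 300 = 4*49 + 300 = 196 + 300 = 496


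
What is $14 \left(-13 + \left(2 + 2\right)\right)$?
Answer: $-126$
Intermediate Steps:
$14 \left(-13 + \left(2 + 2\right)\right) = 14 \left(-13 + 4\right) = 14 \left(-9\right) = -126$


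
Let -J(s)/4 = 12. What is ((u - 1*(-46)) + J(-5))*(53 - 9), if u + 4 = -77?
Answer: -3652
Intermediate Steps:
u = -81 (u = -4 - 77 = -81)
J(s) = -48 (J(s) = -4*12 = -48)
((u - 1*(-46)) + J(-5))*(53 - 9) = ((-81 - 1*(-46)) - 48)*(53 - 9) = ((-81 + 46) - 48)*44 = (-35 - 48)*44 = -83*44 = -3652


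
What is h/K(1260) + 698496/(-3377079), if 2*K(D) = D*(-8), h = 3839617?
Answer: -480378161429/630388080 ≈ -762.04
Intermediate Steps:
K(D) = -4*D (K(D) = (D*(-8))/2 = (-8*D)/2 = -4*D)
h/K(1260) + 698496/(-3377079) = 3839617/((-4*1260)) + 698496/(-3377079) = 3839617/(-5040) + 698496*(-1/3377079) = 3839617*(-1/5040) - 232832/1125693 = -3839617/5040 - 232832/1125693 = -480378161429/630388080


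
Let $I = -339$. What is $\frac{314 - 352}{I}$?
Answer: $\frac{38}{339} \approx 0.11209$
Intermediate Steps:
$\frac{314 - 352}{I} = \frac{314 - 352}{-339} = \left(- \frac{1}{339}\right) \left(-38\right) = \frac{38}{339}$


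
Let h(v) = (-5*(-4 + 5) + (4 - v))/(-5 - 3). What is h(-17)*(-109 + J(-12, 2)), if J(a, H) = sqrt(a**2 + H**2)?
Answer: 218 - 4*sqrt(37) ≈ 193.67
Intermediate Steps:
J(a, H) = sqrt(H**2 + a**2)
h(v) = 1/8 + v/8 (h(v) = (-5*1 + (4 - v))/(-8) = (-5 + (4 - v))*(-1/8) = (-1 - v)*(-1/8) = 1/8 + v/8)
h(-17)*(-109 + J(-12, 2)) = (1/8 + (1/8)*(-17))*(-109 + sqrt(2**2 + (-12)**2)) = (1/8 - 17/8)*(-109 + sqrt(4 + 144)) = -2*(-109 + sqrt(148)) = -2*(-109 + 2*sqrt(37)) = 218 - 4*sqrt(37)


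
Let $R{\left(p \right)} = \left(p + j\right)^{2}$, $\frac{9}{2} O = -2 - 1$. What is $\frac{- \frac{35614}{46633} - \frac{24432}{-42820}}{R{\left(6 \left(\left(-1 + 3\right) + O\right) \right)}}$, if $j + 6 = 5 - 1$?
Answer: $- \frac{48206753}{8985712770} \approx -0.0053648$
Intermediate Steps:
$j = -2$ ($j = -6 + \left(5 - 1\right) = -6 + 4 = -2$)
$O = - \frac{2}{3}$ ($O = \frac{2 \left(-2 - 1\right)}{9} = \frac{2}{9} \left(-3\right) = - \frac{2}{3} \approx -0.66667$)
$R{\left(p \right)} = \left(-2 + p\right)^{2}$ ($R{\left(p \right)} = \left(p - 2\right)^{2} = \left(-2 + p\right)^{2}$)
$\frac{- \frac{35614}{46633} - \frac{24432}{-42820}}{R{\left(6 \left(\left(-1 + 3\right) + O\right) \right)}} = \frac{- \frac{35614}{46633} - \frac{24432}{-42820}}{\left(-2 + 6 \left(\left(-1 + 3\right) - \frac{2}{3}\right)\right)^{2}} = \frac{\left(-35614\right) \frac{1}{46633} - - \frac{6108}{10705}}{\left(-2 + 6 \left(2 - \frac{2}{3}\right)\right)^{2}} = \frac{- \frac{35614}{46633} + \frac{6108}{10705}}{\left(-2 + 6 \cdot \frac{4}{3}\right)^{2}} = - \frac{96413506}{499206265 \left(-2 + 8\right)^{2}} = - \frac{96413506}{499206265 \cdot 6^{2}} = - \frac{96413506}{499206265 \cdot 36} = \left(- \frac{96413506}{499206265}\right) \frac{1}{36} = - \frac{48206753}{8985712770}$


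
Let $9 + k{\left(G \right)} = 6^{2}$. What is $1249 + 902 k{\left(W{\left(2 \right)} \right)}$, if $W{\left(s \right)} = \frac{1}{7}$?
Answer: $25603$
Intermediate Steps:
$W{\left(s \right)} = \frac{1}{7}$
$k{\left(G \right)} = 27$ ($k{\left(G \right)} = -9 + 6^{2} = -9 + 36 = 27$)
$1249 + 902 k{\left(W{\left(2 \right)} \right)} = 1249 + 902 \cdot 27 = 1249 + 24354 = 25603$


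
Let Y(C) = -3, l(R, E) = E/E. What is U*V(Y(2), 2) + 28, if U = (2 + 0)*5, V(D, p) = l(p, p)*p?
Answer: 48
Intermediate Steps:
l(R, E) = 1
V(D, p) = p (V(D, p) = 1*p = p)
U = 10 (U = 2*5 = 10)
U*V(Y(2), 2) + 28 = 10*2 + 28 = 20 + 28 = 48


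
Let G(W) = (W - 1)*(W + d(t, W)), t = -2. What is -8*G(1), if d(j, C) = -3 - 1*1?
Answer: 0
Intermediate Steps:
d(j, C) = -4 (d(j, C) = -3 - 1 = -4)
G(W) = (-1 + W)*(-4 + W) (G(W) = (W - 1)*(W - 4) = (-1 + W)*(-4 + W))
-8*G(1) = -8*(4 + 1² - 5*1) = -8*(4 + 1 - 5) = -8*0 = 0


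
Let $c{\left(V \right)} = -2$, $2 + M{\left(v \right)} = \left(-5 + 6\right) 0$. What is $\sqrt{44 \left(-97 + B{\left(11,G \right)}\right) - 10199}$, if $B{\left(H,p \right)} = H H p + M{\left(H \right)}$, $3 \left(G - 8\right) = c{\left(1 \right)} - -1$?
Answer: $\frac{\sqrt{236361}}{3} \approx 162.06$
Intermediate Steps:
$M{\left(v \right)} = -2$ ($M{\left(v \right)} = -2 + \left(-5 + 6\right) 0 = -2 + 1 \cdot 0 = -2 + 0 = -2$)
$G = \frac{23}{3}$ ($G = 8 + \frac{-2 - -1}{3} = 8 + \frac{-2 + 1}{3} = 8 + \frac{1}{3} \left(-1\right) = 8 - \frac{1}{3} = \frac{23}{3} \approx 7.6667$)
$B{\left(H,p \right)} = -2 + p H^{2}$ ($B{\left(H,p \right)} = H H p - 2 = H^{2} p - 2 = p H^{2} - 2 = -2 + p H^{2}$)
$\sqrt{44 \left(-97 + B{\left(11,G \right)}\right) - 10199} = \sqrt{44 \left(-97 - \left(2 - \frac{23 \cdot 11^{2}}{3}\right)\right) - 10199} = \sqrt{44 \left(-97 + \left(-2 + \frac{23}{3} \cdot 121\right)\right) - 10199} = \sqrt{44 \left(-97 + \left(-2 + \frac{2783}{3}\right)\right) - 10199} = \sqrt{44 \left(-97 + \frac{2777}{3}\right) - 10199} = \sqrt{44 \cdot \frac{2486}{3} - 10199} = \sqrt{\frac{109384}{3} - 10199} = \sqrt{\frac{78787}{3}} = \frac{\sqrt{236361}}{3}$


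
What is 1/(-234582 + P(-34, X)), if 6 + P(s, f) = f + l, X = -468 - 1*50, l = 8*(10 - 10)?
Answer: -1/235106 ≈ -4.2534e-6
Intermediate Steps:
l = 0 (l = 8*0 = 0)
X = -518 (X = -468 - 50 = -518)
P(s, f) = -6 + f (P(s, f) = -6 + (f + 0) = -6 + f)
1/(-234582 + P(-34, X)) = 1/(-234582 + (-6 - 518)) = 1/(-234582 - 524) = 1/(-235106) = -1/235106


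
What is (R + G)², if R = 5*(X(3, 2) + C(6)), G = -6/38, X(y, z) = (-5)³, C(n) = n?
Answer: 127870864/361 ≈ 3.5421e+5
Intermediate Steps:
X(y, z) = -125
G = -3/19 (G = -6*1/38 = -3/19 ≈ -0.15789)
R = -595 (R = 5*(-125 + 6) = 5*(-119) = -595)
(R + G)² = (-595 - 3/19)² = (-11308/19)² = 127870864/361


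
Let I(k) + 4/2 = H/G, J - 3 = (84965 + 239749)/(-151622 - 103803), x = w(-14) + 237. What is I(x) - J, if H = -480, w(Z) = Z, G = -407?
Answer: -265027277/103957975 ≈ -2.5494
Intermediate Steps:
x = 223 (x = -14 + 237 = 223)
J = 441561/255425 (J = 3 + (84965 + 239749)/(-151622 - 103803) = 3 + 324714/(-255425) = 3 + 324714*(-1/255425) = 3 - 324714/255425 = 441561/255425 ≈ 1.7287)
I(k) = -334/407 (I(k) = -2 - 480/(-407) = -2 - 480*(-1/407) = -2 + 480/407 = -334/407)
I(x) - J = -334/407 - 1*441561/255425 = -334/407 - 441561/255425 = -265027277/103957975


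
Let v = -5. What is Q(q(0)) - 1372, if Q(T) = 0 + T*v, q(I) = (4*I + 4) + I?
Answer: -1392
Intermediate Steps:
q(I) = 4 + 5*I (q(I) = (4 + 4*I) + I = 4 + 5*I)
Q(T) = -5*T (Q(T) = 0 + T*(-5) = 0 - 5*T = -5*T)
Q(q(0)) - 1372 = -5*(4 + 5*0) - 1372 = -5*(4 + 0) - 1372 = -5*4 - 1372 = -20 - 1372 = -1392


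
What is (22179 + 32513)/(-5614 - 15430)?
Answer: -13673/5261 ≈ -2.5989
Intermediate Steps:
(22179 + 32513)/(-5614 - 15430) = 54692/(-21044) = 54692*(-1/21044) = -13673/5261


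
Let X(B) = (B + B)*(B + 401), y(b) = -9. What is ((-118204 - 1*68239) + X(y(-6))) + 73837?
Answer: -119662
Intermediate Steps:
X(B) = 2*B*(401 + B) (X(B) = (2*B)*(401 + B) = 2*B*(401 + B))
((-118204 - 1*68239) + X(y(-6))) + 73837 = ((-118204 - 1*68239) + 2*(-9)*(401 - 9)) + 73837 = ((-118204 - 68239) + 2*(-9)*392) + 73837 = (-186443 - 7056) + 73837 = -193499 + 73837 = -119662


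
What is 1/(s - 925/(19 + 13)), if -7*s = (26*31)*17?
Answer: -224/444939 ≈ -0.00050344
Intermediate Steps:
s = -13702/7 (s = -26*31*17/7 = -806*17/7 = -⅐*13702 = -13702/7 ≈ -1957.4)
1/(s - 925/(19 + 13)) = 1/(-13702/7 - 925/(19 + 13)) = 1/(-13702/7 - 925/32) = 1/(-444939/224) = -224/444939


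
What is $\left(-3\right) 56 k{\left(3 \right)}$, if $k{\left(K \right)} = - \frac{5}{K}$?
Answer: $280$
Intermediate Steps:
$\left(-3\right) 56 k{\left(3 \right)} = \left(-3\right) 56 \left(- \frac{5}{3}\right) = - 168 \left(\left(-5\right) \frac{1}{3}\right) = \left(-168\right) \left(- \frac{5}{3}\right) = 280$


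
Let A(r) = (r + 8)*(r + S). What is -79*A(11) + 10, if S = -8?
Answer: -4493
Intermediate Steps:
A(r) = (-8 + r)*(8 + r) (A(r) = (r + 8)*(r - 8) = (8 + r)*(-8 + r) = (-8 + r)*(8 + r))
-79*A(11) + 10 = -79*(-64 + 11²) + 10 = -79*(-64 + 121) + 10 = -79*57 + 10 = -4503 + 10 = -4493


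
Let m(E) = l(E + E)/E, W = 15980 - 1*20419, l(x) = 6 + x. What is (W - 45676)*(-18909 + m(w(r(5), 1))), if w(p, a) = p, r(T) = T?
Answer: 947464167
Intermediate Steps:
W = -4439 (W = 15980 - 20419 = -4439)
m(E) = (6 + 2*E)/E (m(E) = (6 + (E + E))/E = (6 + 2*E)/E)
(W - 45676)*(-18909 + m(w(r(5), 1))) = (-4439 - 45676)*(-18909 + (2 + 6/5)) = -50115*(-18909 + (2 + 6*(⅕))) = -50115*(-18909 + (2 + 6/5)) = -50115*(-18909 + 16/5) = -50115*(-94529/5) = 947464167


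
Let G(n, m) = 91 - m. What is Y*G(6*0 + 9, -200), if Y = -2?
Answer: -582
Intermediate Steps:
Y*G(6*0 + 9, -200) = -2*(91 - 1*(-200)) = -2*(91 + 200) = -2*291 = -582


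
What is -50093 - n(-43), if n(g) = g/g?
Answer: -50094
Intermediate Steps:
n(g) = 1
-50093 - n(-43) = -50093 - 1*1 = -50093 - 1 = -50094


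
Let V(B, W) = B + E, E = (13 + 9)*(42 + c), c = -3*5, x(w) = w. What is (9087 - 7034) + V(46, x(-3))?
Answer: 2693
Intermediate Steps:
c = -15
E = 594 (E = (13 + 9)*(42 - 15) = 22*27 = 594)
V(B, W) = 594 + B (V(B, W) = B + 594 = 594 + B)
(9087 - 7034) + V(46, x(-3)) = (9087 - 7034) + (594 + 46) = 2053 + 640 = 2693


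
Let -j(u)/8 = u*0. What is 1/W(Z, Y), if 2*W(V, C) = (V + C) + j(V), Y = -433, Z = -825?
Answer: -1/629 ≈ -0.0015898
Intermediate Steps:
j(u) = 0 (j(u) = -8*u*0 = -8*0 = 0)
W(V, C) = C/2 + V/2 (W(V, C) = ((V + C) + 0)/2 = ((C + V) + 0)/2 = (C + V)/2 = C/2 + V/2)
1/W(Z, Y) = 1/((½)*(-433) + (½)*(-825)) = 1/(-433/2 - 825/2) = 1/(-629) = -1/629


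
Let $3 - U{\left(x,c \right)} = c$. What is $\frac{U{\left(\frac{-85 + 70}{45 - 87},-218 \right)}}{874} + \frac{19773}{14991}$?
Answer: $\frac{361309}{229862} \approx 1.5719$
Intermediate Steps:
$U{\left(x,c \right)} = 3 - c$
$\frac{U{\left(\frac{-85 + 70}{45 - 87},-218 \right)}}{874} + \frac{19773}{14991} = \frac{3 - -218}{874} + \frac{19773}{14991} = \left(3 + 218\right) \frac{1}{874} + 19773 \cdot \frac{1}{14991} = 221 \cdot \frac{1}{874} + \frac{6591}{4997} = \frac{221}{874} + \frac{6591}{4997} = \frac{361309}{229862}$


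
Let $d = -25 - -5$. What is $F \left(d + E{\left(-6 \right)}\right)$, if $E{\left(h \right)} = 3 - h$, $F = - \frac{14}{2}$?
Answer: $77$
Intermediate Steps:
$F = -7$ ($F = \left(-14\right) \frac{1}{2} = -7$)
$d = -20$ ($d = -25 + 5 = -20$)
$F \left(d + E{\left(-6 \right)}\right) = - 7 \left(-20 + \left(3 - -6\right)\right) = - 7 \left(-20 + \left(3 + 6\right)\right) = - 7 \left(-20 + 9\right) = \left(-7\right) \left(-11\right) = 77$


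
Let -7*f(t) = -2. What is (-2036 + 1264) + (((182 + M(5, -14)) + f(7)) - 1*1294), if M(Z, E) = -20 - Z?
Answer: -13361/7 ≈ -1908.7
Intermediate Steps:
f(t) = 2/7 (f(t) = -⅐*(-2) = 2/7)
(-2036 + 1264) + (((182 + M(5, -14)) + f(7)) - 1*1294) = (-2036 + 1264) + (((182 + (-20 - 1*5)) + 2/7) - 1*1294) = -772 + (((182 + (-20 - 5)) + 2/7) - 1294) = -772 + (((182 - 25) + 2/7) - 1294) = -772 + ((157 + 2/7) - 1294) = -772 + (1101/7 - 1294) = -772 - 7957/7 = -13361/7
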